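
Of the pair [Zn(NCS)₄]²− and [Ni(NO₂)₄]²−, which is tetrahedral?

[Zn(NCS)₄]²−

For [Zn(NCS)₄]²−: Summing ligand charges against the −2 overall charge gives an oxidation state of +2 for zinc. Zinc is a group-12 element; Zn(II) is therefore d¹⁰. A d¹⁰ ion has no crystal-field stabilisation preference between square planar and tetrahedral, so four ligands adopt the sterically favoured tetrahedral geometry. → tetrahedral.
For [Ni(NO₂)₄]²−: Summing ligand charges against the −2 overall charge gives an oxidation state of +2 for nickel. Group 10 minus oxidation state 2 gives a d⁸ configuration. Nitro (N-bound nitrite) is a strong-field ligand (high in the spectrochemical series). A 3d d⁸ ion with strong-field ligands gains enough CFSE to favour square planar over tetrahedral. → square planar.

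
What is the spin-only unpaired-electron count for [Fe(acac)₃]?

Summing ligand charges against the 0 overall charge gives an oxidation state of +3 for iron.
Fe sits in group 8, so the d-electron count is 8 − 3 = 5.
Counting donor atoms: 3×acetylacetonate (bidentate) → 6 donors. Coordination number = 6.
The spin state decides the count: Acetylacetonate is a weak-field ligand for a first-row metal, so the complex is high-spin.
An octahedral high-spin d⁵ ion is t₂g³e_g², giving 5 unpaired electrons.

5 unpaired electrons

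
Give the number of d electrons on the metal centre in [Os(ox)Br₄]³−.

Each oxalate is −2; each bromide is −1; balancing the −3 overall charge requires Os(III).
Group 8 minus oxidation state 3 gives a d⁵ configuration.

d⁵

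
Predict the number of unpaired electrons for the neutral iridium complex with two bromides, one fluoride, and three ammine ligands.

0 unpaired electrons

Ligand charges: each bromide is −1; each fluoride is −1; ammonia is neutral. With an overall charge of 0 the iridium centre must be in the +3 oxidation state.
Ir sits in group 9, so the d-electron count is 9 − 3 = 6.
The spin state decides the count: a 5d ion has a large Δₒ and is invariably low-spin.
An octahedral low-spin d⁶ ion is t₂g⁶e_g⁰, giving 0 unpaired electrons.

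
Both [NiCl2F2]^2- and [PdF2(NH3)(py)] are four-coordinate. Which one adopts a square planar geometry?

For [NiCl2F2]^2-: Ligand charges: each chloride is −1; each fluoride is −1. With an overall charge of −2 the nickel centre must be in the +2 oxidation state. Ni sits in group 10, so the d-electron count is 10 − 2 = 8. Chloride and fluoride are weak-field ligands. With weak-field ligands the CFSE gain from square planar is small, so a 3d d⁸ ion takes the sterically preferred tetrahedral geometry. → tetrahedral.
For [PdF2(NH3)(py)]: Each fluoride is −1; ammonia is neutral; pyridine is neutral; balancing the 0 overall charge requires Pd(II). Palladium is a group-10 element; Pd(II) is therefore d⁸. A 4d d⁸ ion has a large crystal-field splitting; square planar leaves the high-energy d_{x²−y²} orbital empty and maximises CFSE. → square planar.

[PdF2(NH3)(py)]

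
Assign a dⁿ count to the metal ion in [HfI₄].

Ligand charges: each iodide is −1. With an overall charge of 0 the hafnium centre must be in the +4 oxidation state.
Group 4 minus oxidation state 4 gives a d⁰ configuration.

d0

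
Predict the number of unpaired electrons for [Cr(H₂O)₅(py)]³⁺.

3 unpaired electrons

Summing ligand charges against the +3 overall charge gives an oxidation state of +3 for chromium.
Group 6 minus oxidation state 3 gives a d³ configuration.
In an octahedral field the d³ configuration is t₂g³e_g⁰ (only one arrangement possible), giving 3 unpaired electrons.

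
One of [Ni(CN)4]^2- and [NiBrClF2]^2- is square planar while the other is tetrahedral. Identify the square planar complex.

[Ni(CN)4]^2-

For [Ni(CN)4]^2-: Summing ligand charges against the −2 overall charge gives an oxidation state of +2 for nickel. Ni sits in group 10, so the d-electron count is 10 − 2 = 8. Cyanide is a strong-field ligand (high in the spectrochemical series). A 3d d⁸ ion with strong-field ligands gains enough CFSE to favour square planar over tetrahedral. → square planar.
For [NiBrClF2]^2-: Ligand charges: each bromide is −1; each chloride is −1; each fluoride is −1. With an overall charge of −2 the nickel centre must be in the +2 oxidation state. Ni sits in group 10, so the d-electron count is 10 − 2 = 8. Bromide, chloride, and fluoride are weak-field ligands. With weak-field ligands the CFSE gain from square planar is small, so a 3d d⁸ ion takes the sterically preferred tetrahedral geometry. → tetrahedral.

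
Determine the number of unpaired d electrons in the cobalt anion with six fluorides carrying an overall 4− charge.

Summing ligand charges against the −4 overall charge gives an oxidation state of +2 for cobalt.
Cobalt is a group-9 element; Co(II) is therefore d⁷.
The spin state decides the count: Fluoride is a weak-field ligand for a first-row metal, so the complex is high-spin.
An octahedral high-spin d⁷ ion is t₂g⁵e_g², giving 3 unpaired electrons.

3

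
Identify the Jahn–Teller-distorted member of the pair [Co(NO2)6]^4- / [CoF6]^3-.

[Co(NO2)6]^4-: Ligand charges: each nitro (N-bound nitrite) is −1. With an overall charge of −4 the cobalt centre must be in the +2 oxidation state. Cobalt is a group-9 element; Co(II) is therefore d⁷. Nitro (N-bound nitrite) is a strong-field ligand (high in the spectrochemical series) for a first-row metal, so the complex is low-spin. The t₂g⁶e_g¹ (low-spin) configuration has an unevenly filled e_g set; the Jahn–Teller theorem predicts a tetragonal distortion (typically axial elongation) to lift the degeneracy.
[CoF6]^3-: Summing ligand charges against the −3 overall charge gives an oxidation state of +3 for cobalt. Co sits in group 9, so the d-electron count is 9 − 3 = 6. Fluoride is the one ligand weak enough to leave Co(III) high-spin — [CoF₆]³⁻ is the classic exception. The d⁶ configuration leaves the e_g set evenly filled (or empty) — no strong Jahn–Teller driving force.

[Co(NO2)6]^4-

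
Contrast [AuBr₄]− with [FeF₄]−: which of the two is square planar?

For [AuBr₄]−: Each bromide is −1; balancing the −1 overall charge requires Au(III). Au sits in group 11, so the d-electron count is 11 − 3 = 8. A 5d d⁸ ion has a large crystal-field splitting; square planar leaves the high-energy d_{x²−y²} orbital empty and maximises CFSE. → square planar.
For [FeF₄]−: Summing ligand charges against the −1 overall charge gives an oxidation state of +3 for iron. Group 8 minus oxidation state 3 gives a d⁵ configuration. A high-spin d⁵ ion has zero CFSE in either geometry, so four ligands adopt the sterically favoured tetrahedral geometry. → tetrahedral.

[AuBr₄]−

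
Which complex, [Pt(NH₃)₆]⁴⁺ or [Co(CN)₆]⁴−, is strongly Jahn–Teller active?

[Co(CN)₆]⁴−

[Pt(NH₃)₆]⁴⁺: Summing ligand charges against the +4 overall charge gives an oxidation state of +4 for platinum. Pt sits in group 10, so the d-electron count is 10 − 4 = 6. A 5d ion has a large Δₒ and is invariably low-spin. The d⁶ configuration leaves the e_g set evenly filled (or empty) — no strong Jahn–Teller driving force.
[Co(CN)₆]⁴−: Ligand charges: each cyanide is −1. With an overall charge of −4 the cobalt centre must be in the +2 oxidation state. Group 9 minus oxidation state 2 gives a d⁷ configuration. Cyanide is a strong-field ligand (high in the spectrochemical series) for a first-row metal, so the complex is low-spin. The t₂g⁶e_g¹ (low-spin) configuration has an unevenly filled e_g set; the Jahn–Teller theorem predicts a tetragonal distortion (typically axial elongation) to lift the degeneracy.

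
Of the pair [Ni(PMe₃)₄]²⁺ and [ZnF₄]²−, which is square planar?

[Ni(PMe₃)₄]²⁺

For [Ni(PMe₃)₄]²⁺: Summing ligand charges against the +2 overall charge gives an oxidation state of +2 for nickel. Ni sits in group 10, so the d-electron count is 10 − 2 = 8. Trimethylphosphine is a strong-field ligand (high in the spectrochemical series). A 3d d⁸ ion with strong-field ligands gains enough CFSE to favour square planar over tetrahedral. → square planar.
For [ZnF₄]²−: Ligand charges: each fluoride is −1. With an overall charge of −2 the zinc centre must be in the +2 oxidation state. Group 12 minus oxidation state 2 gives a d¹⁰ configuration. A d¹⁰ ion has no crystal-field stabilisation preference between square planar and tetrahedral, so four ligands adopt the sterically favoured tetrahedral geometry. → tetrahedral.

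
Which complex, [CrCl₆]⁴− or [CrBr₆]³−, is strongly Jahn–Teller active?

[CrCl₆]⁴−: Each chloride is −1; balancing the −4 overall charge requires Cr(II). Cr sits in group 6, so the d-electron count is 6 − 2 = 4. Chloride is a weak-field ligand for a first-row metal, so the complex is high-spin. The t₂g³e_g¹ (high-spin) configuration has an unevenly filled e_g set; the Jahn–Teller theorem predicts a tetragonal distortion (typically axial elongation) to lift the degeneracy.
[CrBr₆]³−: Summing ligand charges against the −3 overall charge gives an oxidation state of +3 for chromium. Cr sits in group 6, so the d-electron count is 6 − 3 = 3. The d³ configuration leaves the e_g set evenly filled (or empty) — no strong Jahn–Teller driving force.

[CrCl₆]⁴−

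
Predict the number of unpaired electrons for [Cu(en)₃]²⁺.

Ligand charges: ethylenediamine is neutral. With an overall charge of +2 the copper centre must be in the +2 oxidation state.
Group 11 minus oxidation state 2 gives a d⁹ configuration.
Counting donor atoms: 3×ethylenediamine (bidentate) → 6 donors. Coordination number = 6.
In an octahedral field the d⁹ configuration is t₂g⁶e_g³ (only one arrangement possible), giving 1 unpaired electron.

1 unpaired electron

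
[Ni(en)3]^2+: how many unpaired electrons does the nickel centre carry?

Ethylenediamine is neutral; balancing the +2 overall charge requires Ni(II).
Group 10 minus oxidation state 2 gives a d⁸ configuration.
Counting donor atoms: 3×ethylenediamine (bidentate) → 6 donors. Coordination number = 6.
In an octahedral field the d⁸ configuration is t₂g⁶e_g² (only one arrangement possible), giving 2 unpaired electrons.

2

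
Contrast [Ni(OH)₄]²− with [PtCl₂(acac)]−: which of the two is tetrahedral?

[Ni(OH)₄]²−

For [Ni(OH)₄]²−: Ligand charges: each hydroxide is −1. With an overall charge of −2 the nickel centre must be in the +2 oxidation state. Ni sits in group 10, so the d-electron count is 10 − 2 = 8. Hydroxide is a weak-field ligand. With weak-field ligands the CFSE gain from square planar is small, so a 3d d⁸ ion takes the sterically preferred tetrahedral geometry. → tetrahedral.
For [PtCl₂(acac)]−: Ligand charges: each chloride is −1; each acetylacetonate is −1. With an overall charge of −1 the platinum centre must be in the +2 oxidation state. Pt sits in group 10, so the d-electron count is 10 − 2 = 8. A 5d d⁸ ion has a large crystal-field splitting; square planar leaves the high-energy d_{x²−y²} orbital empty and maximises CFSE. → square planar.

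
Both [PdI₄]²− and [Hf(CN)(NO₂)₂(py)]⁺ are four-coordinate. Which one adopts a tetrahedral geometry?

For [PdI₄]²−: Each iodide is −1; balancing the −2 overall charge requires Pd(II). Palladium is a group-10 element; Pd(II) is therefore d⁸. A 4d d⁸ ion has a large crystal-field splitting; square planar leaves the high-energy d_{x²−y²} orbital empty and maximises CFSE. → square planar.
For [Hf(CN)(NO₂)₂(py)]⁺: Each cyanide is −1; each nitro (N-bound nitrite) is −1; pyridine is neutral; balancing the +1 overall charge requires Hf(IV). Group 4 minus oxidation state 4 gives a d⁰ configuration. A d⁰ ion has no crystal-field stabilisation preference between square planar and tetrahedral, so four ligands adopt the sterically favoured tetrahedral geometry. → tetrahedral.

[Hf(CN)(NO₂)₂(py)]⁺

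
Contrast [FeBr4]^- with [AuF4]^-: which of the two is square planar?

For [FeBr4]^-: Each bromide is −1; balancing the −1 overall charge requires Fe(III). Fe sits in group 8, so the d-electron count is 8 − 3 = 5. A high-spin d⁵ ion has zero CFSE in either geometry, so four ligands adopt the sterically favoured tetrahedral geometry. → tetrahedral.
For [AuF4]^-: Each fluoride is −1; balancing the −1 overall charge requires Au(III). Gold is a group-11 element; Au(III) is therefore d⁸. A 5d d⁸ ion has a large crystal-field splitting; square planar leaves the high-energy d_{x²−y²} orbital empty and maximises CFSE. → square planar.

[AuF4]^-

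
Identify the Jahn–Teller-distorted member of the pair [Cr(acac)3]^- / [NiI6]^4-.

[Cr(acac)3]^-: Ligand charges: each acetylacetonate is −1. With an overall charge of −1 the chromium centre must be in the +2 oxidation state. Chromium is a group-6 element; Cr(II) is therefore d⁴. Acetylacetonate is a weak-field ligand for a first-row metal, so the complex is high-spin. The t₂g³e_g¹ (high-spin) configuration has an unevenly filled e_g set; the Jahn–Teller theorem predicts a tetragonal distortion (typically axial elongation) to lift the degeneracy.
[NiI6]^4-: Summing ligand charges against the −4 overall charge gives an oxidation state of +2 for nickel. Ni sits in group 10, so the d-electron count is 10 − 2 = 8. The d⁸ configuration leaves the e_g set evenly filled (or empty) — no strong Jahn–Teller driving force.

[Cr(acac)3]^-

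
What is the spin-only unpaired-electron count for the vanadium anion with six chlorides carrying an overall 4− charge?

3 unpaired electrons

Summing ligand charges against the −4 overall charge gives an oxidation state of +2 for vanadium.
Group 5 minus oxidation state 2 gives a d³ configuration.
In an octahedral field the d³ configuration is t₂g³e_g⁰ (only one arrangement possible), giving 3 unpaired electrons.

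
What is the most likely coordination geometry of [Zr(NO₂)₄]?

tetrahedral

Ligand charges: each nitro (N-bound nitrite) is −1. With an overall charge of 0 the zirconium centre must be in the +4 oxidation state.
Zr sits in group 4, so the d-electron count is 4 − 4 = 0.
With 4 monodentate ligands the coordination number is 4.
A d⁰ ion has no crystal-field stabilisation preference between square planar and tetrahedral, so four ligands adopt the sterically favoured tetrahedral geometry.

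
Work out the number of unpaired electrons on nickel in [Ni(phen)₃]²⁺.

2

Ligand charges: 1,10-phenanthroline is neutral. With an overall charge of +2 the nickel centre must be in the +2 oxidation state.
Ni sits in group 10, so the d-electron count is 10 − 2 = 8.
Counting donor atoms: 3×1,10-phenanthroline (bidentate) → 6 donors. Coordination number = 6.
In an octahedral field the d⁸ configuration is t₂g⁶e_g² (only one arrangement possible), giving 2 unpaired electrons.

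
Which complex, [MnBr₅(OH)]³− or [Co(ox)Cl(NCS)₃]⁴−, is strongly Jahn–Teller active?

[MnBr₅(OH)]³−: Ligand charges: each bromide is −1; each hydroxide is −1. With an overall charge of −3 the manganese centre must be in the +3 oxidation state. Manganese is a group-7 element; Mn(III) is therefore d⁴. Bromide and hydroxide are weak-field ligands for a first-row metal, so the complex is high-spin. The t₂g³e_g¹ (high-spin) configuration has an unevenly filled e_g set; the Jahn–Teller theorem predicts a tetragonal distortion (typically axial elongation) to lift the degeneracy.
[Co(ox)Cl(NCS)₃]⁴−: Each oxalate is −2; each chloride is −1; each isothiocyanate is −1; balancing the −4 overall charge requires Co(II). Cobalt is a group-9 element; Co(II) is therefore d⁷. Chloride, isothiocyanate, and oxalate are weak-field ligands for a first-row metal, so the complex is high-spin. The d⁷ configuration leaves the e_g set evenly filled (or empty) — no strong Jahn–Teller driving force.

[MnBr₅(OH)]³−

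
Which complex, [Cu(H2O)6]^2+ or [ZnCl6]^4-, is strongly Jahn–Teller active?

[Cu(H2O)6]^2+

[Cu(H2O)6]^2+: Water is neutral; balancing the +2 overall charge requires Cu(II). Copper is a group-11 element; Cu(II) is therefore d⁹. The t₂g⁶e_g³ configuration has an unevenly filled e_g set; the Jahn–Teller theorem predicts a tetragonal distortion (typically axial elongation) to lift the degeneracy.
[ZnCl6]^4-: Each chloride is −1; balancing the −4 overall charge requires Zn(II). Zn sits in group 12, so the d-electron count is 12 − 2 = 10. The d¹⁰ configuration leaves the e_g set evenly filled (or empty) — no strong Jahn–Teller driving force.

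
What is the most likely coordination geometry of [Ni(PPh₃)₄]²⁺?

square planar

Triphenylphosphine is neutral; balancing the +2 overall charge requires Ni(II).
Ni sits in group 10, so the d-electron count is 10 − 2 = 8.
With 4 monodentate ligands the coordination number is 4.
Triphenylphosphine is a strong-field ligand (high in the spectrochemical series).
A 3d d⁸ ion with strong-field ligands gains enough CFSE to favour square planar over tetrahedral.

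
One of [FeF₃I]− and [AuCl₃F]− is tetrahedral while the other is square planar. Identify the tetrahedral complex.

For [FeF₃I]−: Summing ligand charges against the −1 overall charge gives an oxidation state of +3 for iron. Fe sits in group 8, so the d-electron count is 8 − 3 = 5. A high-spin d⁵ ion has zero CFSE in either geometry, so four ligands adopt the sterically favoured tetrahedral geometry. → tetrahedral.
For [AuCl₃F]−: Each chloride is −1; each fluoride is −1; balancing the −1 overall charge requires Au(III). Au sits in group 11, so the d-electron count is 11 − 3 = 8. A 5d d⁸ ion has a large crystal-field splitting; square planar leaves the high-energy d_{x²−y²} orbital empty and maximises CFSE. → square planar.

[FeF₃I]−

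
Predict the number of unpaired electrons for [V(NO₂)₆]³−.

Each nitro (N-bound nitrite) is −1; balancing the −3 overall charge requires V(III).
Vanadium is a group-5 element; V(III) is therefore d².
In an octahedral field the d² configuration is t₂g²e_g⁰ (only one arrangement possible), giving 2 unpaired electrons.

2 unpaired electrons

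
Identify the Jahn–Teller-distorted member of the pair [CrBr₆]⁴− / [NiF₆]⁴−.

[CrBr₆]⁴−

[CrBr₆]⁴−: Ligand charges: each bromide is −1. With an overall charge of −4 the chromium centre must be in the +2 oxidation state. Chromium is a group-6 element; Cr(II) is therefore d⁴. Bromide is a weak-field ligand for a first-row metal, so the complex is high-spin. The t₂g³e_g¹ (high-spin) configuration has an unevenly filled e_g set; the Jahn–Teller theorem predicts a tetragonal distortion (typically axial elongation) to lift the degeneracy.
[NiF₆]⁴−: Each fluoride is −1; balancing the −4 overall charge requires Ni(II). Nickel is a group-10 element; Ni(II) is therefore d⁸. The d⁸ configuration leaves the e_g set evenly filled (or empty) — no strong Jahn–Teller driving force.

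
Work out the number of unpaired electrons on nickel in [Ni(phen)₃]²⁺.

1,10-phenanthroline is neutral; balancing the +2 overall charge requires Ni(II).
Ni sits in group 10, so the d-electron count is 10 − 2 = 8.
Counting donor atoms: 3×1,10-phenanthroline (bidentate) → 6 donors. Coordination number = 6.
In an octahedral field the d⁸ configuration is t₂g⁶e_g² (only one arrangement possible), giving 2 unpaired electrons.

2 unpaired electrons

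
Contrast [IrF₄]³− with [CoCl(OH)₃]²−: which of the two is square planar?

[IrF₄]³−

For [IrF₄]³−: Summing ligand charges against the −3 overall charge gives an oxidation state of +1 for iridium. Iridium is a group-9 element; Ir(I) is therefore d⁸. A 5d d⁸ ion has a large crystal-field splitting; square planar leaves the high-energy d_{x²−y²} orbital empty and maximises CFSE. → square planar.
For [CoCl(OH)₃]²−: Each chloride is −1; each hydroxide is −1; balancing the −2 overall charge requires Co(II). Co sits in group 9, so the d-electron count is 9 − 2 = 7. For a high-spin 3d d⁷ ion with weak-field ligands the small Δₜ gives little square-planar CFSE advantage, so four ligands adopt the sterically favoured tetrahedral geometry. → tetrahedral.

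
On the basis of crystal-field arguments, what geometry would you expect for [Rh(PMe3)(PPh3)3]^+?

Summing ligand charges against the +1 overall charge gives an oxidation state of +1 for rhodium.
Rhodium is a group-9 element; Rh(I) is therefore d⁸.
Coordination number: 4.
A 4d d⁸ ion has a large crystal-field splitting; square planar leaves the high-energy d_{x²−y²} orbital empty and maximises CFSE.

square planar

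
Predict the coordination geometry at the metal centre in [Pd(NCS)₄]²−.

square planar

Summing ligand charges against the −2 overall charge gives an oxidation state of +2 for palladium.
Group 10 minus oxidation state 2 gives a d⁸ configuration.
With 4 monodentate ligands the coordination number is 4.
A 4d d⁸ ion has a large crystal-field splitting; square planar leaves the high-energy d_{x²−y²} orbital empty and maximises CFSE.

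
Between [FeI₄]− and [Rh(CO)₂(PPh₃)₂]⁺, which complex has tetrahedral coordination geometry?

For [FeI₄]−: Summing ligand charges against the −1 overall charge gives an oxidation state of +3 for iron. Fe sits in group 8, so the d-electron count is 8 − 3 = 5. A high-spin d⁵ ion has zero CFSE in either geometry, so four ligands adopt the sterically favoured tetrahedral geometry. → tetrahedral.
For [Rh(CO)₂(PPh₃)₂]⁺: Summing ligand charges against the +1 overall charge gives an oxidation state of +1 for rhodium. Rh sits in group 9, so the d-electron count is 9 − 1 = 8. A 4d d⁸ ion has a large crystal-field splitting; square planar leaves the high-energy d_{x²−y²} orbital empty and maximises CFSE. → square planar.

[FeI₄]−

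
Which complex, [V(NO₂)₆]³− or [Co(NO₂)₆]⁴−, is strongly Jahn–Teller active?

[Co(NO₂)₆]⁴−

[V(NO₂)₆]³−: Summing ligand charges against the −3 overall charge gives an oxidation state of +3 for vanadium. Vanadium is a group-5 element; V(III) is therefore d². The d² configuration leaves the e_g set evenly filled (or empty) — no strong Jahn–Teller driving force.
[Co(NO₂)₆]⁴−: Each nitro (N-bound nitrite) is −1; balancing the −4 overall charge requires Co(II). Group 9 minus oxidation state 2 gives a d⁷ configuration. Nitro (N-bound nitrite) is a strong-field ligand (high in the spectrochemical series) for a first-row metal, so the complex is low-spin. The t₂g⁶e_g¹ (low-spin) configuration has an unevenly filled e_g set; the Jahn–Teller theorem predicts a tetragonal distortion (typically axial elongation) to lift the degeneracy.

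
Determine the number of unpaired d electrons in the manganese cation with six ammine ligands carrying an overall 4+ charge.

3

Summing ligand charges against the +4 overall charge gives an oxidation state of +4 for manganese.
Mn sits in group 7, so the d-electron count is 7 − 4 = 3.
In an octahedral field the d³ configuration is t₂g³e_g⁰ (only one arrangement possible), giving 3 unpaired electrons.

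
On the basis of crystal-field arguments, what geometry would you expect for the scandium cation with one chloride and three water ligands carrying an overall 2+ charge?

Each chloride is −1; water is neutral; balancing the +2 overall charge requires Sc(III).
Scandium is a group-3 element; Sc(III) is therefore d⁰.
With 4 monodentate ligands the coordination number is 4.
A d⁰ ion has no crystal-field stabilisation preference between square planar and tetrahedral, so four ligands adopt the sterically favoured tetrahedral geometry.

tetrahedral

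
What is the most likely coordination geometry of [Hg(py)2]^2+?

linear

Pyridine is neutral; balancing the +2 overall charge requires Hg(II).
Group 12 minus oxidation state 2 gives a d¹⁰ configuration.
Coordination number: 2.
A d¹⁰ ion with only two ligands adopts a linear arrangement (sp hybridisation; no CFSE preference).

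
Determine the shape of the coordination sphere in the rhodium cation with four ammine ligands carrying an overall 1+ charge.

Ammonia is neutral; balancing the +1 overall charge requires Rh(I).
Rhodium is a group-9 element; Rh(I) is therefore d⁸.
With 4 monodentate ligands the coordination number is 4.
A 4d d⁸ ion has a large crystal-field splitting; square planar leaves the high-energy d_{x²−y²} orbital empty and maximises CFSE.

square planar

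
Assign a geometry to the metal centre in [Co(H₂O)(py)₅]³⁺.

octahedral

Ligand charges: water is neutral; pyridine is neutral. With an overall charge of +3 the cobalt centre must be in the +3 oxidation state.
Cobalt is a group-9 element; Co(III) is therefore d⁶.
With 6 monodentate ligands the coordination number is 6.
Six donors around a single metal centre give an octahedral coordination sphere.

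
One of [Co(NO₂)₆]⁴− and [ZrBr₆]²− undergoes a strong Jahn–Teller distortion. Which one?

[Co(NO₂)₆]⁴−

[Co(NO₂)₆]⁴−: Summing ligand charges against the −4 overall charge gives an oxidation state of +2 for cobalt. Cobalt is a group-9 element; Co(II) is therefore d⁷. Nitro (N-bound nitrite) is a strong-field ligand (high in the spectrochemical series) for a first-row metal, so the complex is low-spin. The t₂g⁶e_g¹ (low-spin) configuration has an unevenly filled e_g set; the Jahn–Teller theorem predicts a tetragonal distortion (typically axial elongation) to lift the degeneracy.
[ZrBr₆]²−: Ligand charges: each bromide is −1. With an overall charge of −2 the zirconium centre must be in the +4 oxidation state. Group 4 minus oxidation state 4 gives a d⁰ configuration. The d⁰ configuration leaves the e_g set evenly filled (or empty) — no strong Jahn–Teller driving force.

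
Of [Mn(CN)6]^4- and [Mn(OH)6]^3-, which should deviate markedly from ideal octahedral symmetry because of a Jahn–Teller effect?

[Mn(OH)6]^3-

[Mn(CN)6]^4-: Each cyanide is −1; balancing the −4 overall charge requires Mn(II). Group 7 minus oxidation state 2 gives a d⁵ configuration. Cyanide is a strong-field ligand (high in the spectrochemical series) for a first-row metal, so the complex is low-spin. The d⁵ configuration leaves the e_g set evenly filled (or empty) — no strong Jahn–Teller driving force.
[Mn(OH)6]^3-: Summing ligand charges against the −3 overall charge gives an oxidation state of +3 for manganese. Manganese is a group-7 element; Mn(III) is therefore d⁴. Hydroxide is a weak-field ligand for a first-row metal, so the complex is high-spin. The t₂g³e_g¹ (high-spin) configuration has an unevenly filled e_g set; the Jahn–Teller theorem predicts a tetragonal distortion (typically axial elongation) to lift the degeneracy.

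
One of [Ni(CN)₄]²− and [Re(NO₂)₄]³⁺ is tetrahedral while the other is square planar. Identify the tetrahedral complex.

For [Ni(CN)₄]²−: Ligand charges: each cyanide is −1. With an overall charge of −2 the nickel centre must be in the +2 oxidation state. Group 10 minus oxidation state 2 gives a d⁸ configuration. Cyanide is a strong-field ligand (high in the spectrochemical series). A 3d d⁸ ion with strong-field ligands gains enough CFSE to favour square planar over tetrahedral. → square planar.
For [Re(NO₂)₄]³⁺: Summing ligand charges against the +3 overall charge gives an oxidation state of +7 for rhenium. Group 7 minus oxidation state 7 gives a d⁰ configuration. A d⁰ ion has no crystal-field stabilisation preference between square planar and tetrahedral, so four ligands adopt the sterically favoured tetrahedral geometry. → tetrahedral.

[Re(NO₂)₄]³⁺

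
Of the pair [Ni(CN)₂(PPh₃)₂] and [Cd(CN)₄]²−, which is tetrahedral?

[Cd(CN)₄]²−

For [Ni(CN)₂(PPh₃)₂]: Ligand charges: each cyanide is −1; triphenylphosphine is neutral. With an overall charge of 0 the nickel centre must be in the +2 oxidation state. Group 10 minus oxidation state 2 gives a d⁸ configuration. Cyanide and triphenylphosphine are strong-field ligands (high in the spectrochemical series). A 3d d⁸ ion with strong-field ligands gains enough CFSE to favour square planar over tetrahedral. → square planar.
For [Cd(CN)₄]²−: Summing ligand charges against the −2 overall charge gives an oxidation state of +2 for cadmium. Group 12 minus oxidation state 2 gives a d¹⁰ configuration. A d¹⁰ ion has no crystal-field stabilisation preference between square planar and tetrahedral, so four ligands adopt the sterically favoured tetrahedral geometry. → tetrahedral.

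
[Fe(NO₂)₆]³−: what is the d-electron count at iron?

Summing ligand charges against the −3 overall charge gives an oxidation state of +3 for iron.
Group 8 minus oxidation state 3 gives a d⁵ configuration.

d⁵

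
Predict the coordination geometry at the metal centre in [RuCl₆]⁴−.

octahedral

Ligand charges: each chloride is −1. With an overall charge of −4 the ruthenium centre must be in the +2 oxidation state.
Ruthenium is a group-8 element; Ru(II) is therefore d⁶.
Coordination number: 6.
Six donors around a single metal centre give an octahedral coordination sphere.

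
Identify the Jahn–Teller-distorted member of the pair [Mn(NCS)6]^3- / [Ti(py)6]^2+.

[Mn(NCS)6]^3-: Summing ligand charges against the −3 overall charge gives an oxidation state of +3 for manganese. Mn sits in group 7, so the d-electron count is 7 − 3 = 4. Isothiocyanate is a weak-field ligand for a first-row metal, so the complex is high-spin. The t₂g³e_g¹ (high-spin) configuration has an unevenly filled e_g set; the Jahn–Teller theorem predicts a tetragonal distortion (typically axial elongation) to lift the degeneracy.
[Ti(py)6]^2+: Ligand charges: pyridine is neutral. With an overall charge of +2 the titanium centre must be in the +2 oxidation state. Group 4 minus oxidation state 2 gives a d² configuration. The d² configuration leaves the e_g set evenly filled (or empty) — no strong Jahn–Teller driving force.

[Mn(NCS)6]^3-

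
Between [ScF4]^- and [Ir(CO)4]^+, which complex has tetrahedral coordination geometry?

For [ScF4]^-: Summing ligand charges against the −1 overall charge gives an oxidation state of +3 for scandium. Scandium is a group-3 element; Sc(III) is therefore d⁰. A d⁰ ion has no crystal-field stabilisation preference between square planar and tetrahedral, so four ligands adopt the sterically favoured tetrahedral geometry. → tetrahedral.
For [Ir(CO)4]^+: Ligand charges: carbonyl is neutral. With an overall charge of +1 the iridium centre must be in the +1 oxidation state. Iridium is a group-9 element; Ir(I) is therefore d⁸. A 5d d⁸ ion has a large crystal-field splitting; square planar leaves the high-energy d_{x²−y²} orbital empty and maximises CFSE. → square planar.

[ScF4]^-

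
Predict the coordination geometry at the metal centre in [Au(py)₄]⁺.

Ligand charges: pyridine is neutral. With an overall charge of +1 the gold centre must be in the +1 oxidation state.
Gold is a group-11 element; Au(I) is therefore d¹⁰.
With 4 monodentate ligands the coordination number is 4.
A d¹⁰ ion has no crystal-field stabilisation preference between square planar and tetrahedral, so four ligands adopt the sterically favoured tetrahedral geometry.

tetrahedral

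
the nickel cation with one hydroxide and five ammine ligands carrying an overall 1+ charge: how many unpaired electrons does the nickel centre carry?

Summing ligand charges against the +1 overall charge gives an oxidation state of +2 for nickel.
Group 10 minus oxidation state 2 gives a d⁸ configuration.
In an octahedral field the d⁸ configuration is t₂g⁶e_g² (only one arrangement possible), giving 2 unpaired electrons.

2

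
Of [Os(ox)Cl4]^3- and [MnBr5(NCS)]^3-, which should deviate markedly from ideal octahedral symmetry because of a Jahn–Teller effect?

[Os(ox)Cl4]^3-: Summing ligand charges against the −3 overall charge gives an oxidation state of +3 for osmium. Group 8 minus oxidation state 3 gives a d⁵ configuration. A 5d ion has a large Δₒ and is invariably low-spin. The d⁵ configuration leaves the e_g set evenly filled (or empty) — no strong Jahn–Teller driving force.
[MnBr5(NCS)]^3-: Summing ligand charges against the −3 overall charge gives an oxidation state of +3 for manganese. Group 7 minus oxidation state 3 gives a d⁴ configuration. Bromide and isothiocyanate are weak-field ligands for a first-row metal, so the complex is high-spin. The t₂g³e_g¹ (high-spin) configuration has an unevenly filled e_g set; the Jahn–Teller theorem predicts a tetragonal distortion (typically axial elongation) to lift the degeneracy.

[MnBr5(NCS)]^3-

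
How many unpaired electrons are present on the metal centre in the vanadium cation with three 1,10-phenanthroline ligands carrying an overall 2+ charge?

3

Ligand charges: 1,10-phenanthroline is neutral. With an overall charge of +2 the vanadium centre must be in the +2 oxidation state.
Group 5 minus oxidation state 2 gives a d³ configuration.
Counting donor atoms: 3×1,10-phenanthroline (bidentate) → 6 donors. Coordination number = 6.
In an octahedral field the d³ configuration is t₂g³e_g⁰ (only one arrangement possible), giving 3 unpaired electrons.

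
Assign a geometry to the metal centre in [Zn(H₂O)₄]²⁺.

tetrahedral

Summing ligand charges against the +2 overall charge gives an oxidation state of +2 for zinc.
Zn sits in group 12, so the d-electron count is 12 − 2 = 10.
With 4 monodentate ligands the coordination number is 4.
A d¹⁰ ion has no crystal-field stabilisation preference between square planar and tetrahedral, so four ligands adopt the sterically favoured tetrahedral geometry.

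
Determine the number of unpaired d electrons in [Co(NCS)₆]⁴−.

Ligand charges: each isothiocyanate is −1. With an overall charge of −4 the cobalt centre must be in the +2 oxidation state.
Co sits in group 9, so the d-electron count is 9 − 2 = 7.
The spin state decides the count: Isothiocyanate is a weak-field ligand for a first-row metal, so the complex is high-spin.
An octahedral high-spin d⁷ ion is t₂g⁵e_g², giving 3 unpaired electrons.

3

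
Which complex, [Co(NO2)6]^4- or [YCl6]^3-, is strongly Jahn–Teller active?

[Co(NO2)6]^4-: Summing ligand charges against the −4 overall charge gives an oxidation state of +2 for cobalt. Cobalt is a group-9 element; Co(II) is therefore d⁷. Nitro (N-bound nitrite) is a strong-field ligand (high in the spectrochemical series) for a first-row metal, so the complex is low-spin. The t₂g⁶e_g¹ (low-spin) configuration has an unevenly filled e_g set; the Jahn–Teller theorem predicts a tetragonal distortion (typically axial elongation) to lift the degeneracy.
[YCl6]^3-: Ligand charges: each chloride is −1. With an overall charge of −3 the yttrium centre must be in the +3 oxidation state. Yttrium is a group-3 element; Y(III) is therefore d⁰. The d⁰ configuration leaves the e_g set evenly filled (or empty) — no strong Jahn–Teller driving force.

[Co(NO2)6]^4-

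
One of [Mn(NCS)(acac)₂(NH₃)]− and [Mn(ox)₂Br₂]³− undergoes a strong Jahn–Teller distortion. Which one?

[Mn(NCS)(acac)₂(NH₃)]−: Summing ligand charges against the −1 overall charge gives an oxidation state of +2 for manganese. Mn sits in group 7, so the d-electron count is 7 − 2 = 5. Acetylacetonate and isothiocyanate are weak-field ligands for a first-row metal, so the complex is high-spin. The d⁵ configuration leaves the e_g set evenly filled (or empty) — no strong Jahn–Teller driving force.
[Mn(ox)₂Br₂]³−: Ligand charges: each oxalate is −2; each bromide is −1. With an overall charge of −3 the manganese centre must be in the +3 oxidation state. Mn sits in group 7, so the d-electron count is 7 − 3 = 4. Bromide and oxalate are weak-field ligands for a first-row metal, so the complex is high-spin. The t₂g³e_g¹ (high-spin) configuration has an unevenly filled e_g set; the Jahn–Teller theorem predicts a tetragonal distortion (typically axial elongation) to lift the degeneracy.

[Mn(ox)₂Br₂]³−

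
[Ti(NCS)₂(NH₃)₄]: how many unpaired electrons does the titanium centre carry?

2 unpaired electrons

Each isothiocyanate is −1; ammonia is neutral; balancing the 0 overall charge requires Ti(II).
Group 4 minus oxidation state 2 gives a d² configuration.
In an octahedral field the d² configuration is t₂g²e_g⁰ (only one arrangement possible), giving 2 unpaired electrons.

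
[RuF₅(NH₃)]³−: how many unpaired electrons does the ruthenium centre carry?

0

Each fluoride is −1; ammonia is neutral; balancing the −3 overall charge requires Ru(II).
Ruthenium is a group-8 element; Ru(II) is therefore d⁶.
The spin state decides the count: a 4d ion has a large Δₒ and is invariably low-spin.
An octahedral low-spin d⁶ ion is t₂g⁶e_g⁰, giving 0 unpaired electrons.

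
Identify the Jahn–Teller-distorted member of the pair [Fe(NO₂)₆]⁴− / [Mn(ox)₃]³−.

[Mn(ox)₃]³−

[Fe(NO₂)₆]⁴−: Ligand charges: each nitro (N-bound nitrite) is −1. With an overall charge of −4 the iron centre must be in the +2 oxidation state. Iron is a group-8 element; Fe(II) is therefore d⁶. Nitro (N-bound nitrite) is a strong-field ligand (high in the spectrochemical series) for a first-row metal, so the complex is low-spin. The d⁶ configuration leaves the e_g set evenly filled (or empty) — no strong Jahn–Teller driving force.
[Mn(ox)₃]³−: Each oxalate is −2; balancing the −3 overall charge requires Mn(III). Mn sits in group 7, so the d-electron count is 7 − 3 = 4. Oxalate is a weak-field ligand for a first-row metal, so the complex is high-spin. The t₂g³e_g¹ (high-spin) configuration has an unevenly filled e_g set; the Jahn–Teller theorem predicts a tetragonal distortion (typically axial elongation) to lift the degeneracy.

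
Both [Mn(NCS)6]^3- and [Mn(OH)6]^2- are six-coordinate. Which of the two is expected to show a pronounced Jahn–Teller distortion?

[Mn(NCS)6]^3-

[Mn(NCS)6]^3-: Ligand charges: each isothiocyanate is −1. With an overall charge of −3 the manganese centre must be in the +3 oxidation state. Group 7 minus oxidation state 3 gives a d⁴ configuration. Isothiocyanate is a weak-field ligand for a first-row metal, so the complex is high-spin. The t₂g³e_g¹ (high-spin) configuration has an unevenly filled e_g set; the Jahn–Teller theorem predicts a tetragonal distortion (typically axial elongation) to lift the degeneracy.
[Mn(OH)6]^2-: Each hydroxide is −1; balancing the −2 overall charge requires Mn(IV). Group 7 minus oxidation state 4 gives a d³ configuration. The d³ configuration leaves the e_g set evenly filled (or empty) — no strong Jahn–Teller driving force.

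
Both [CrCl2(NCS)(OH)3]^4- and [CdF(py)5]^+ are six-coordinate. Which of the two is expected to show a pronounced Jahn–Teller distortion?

[CrCl2(NCS)(OH)3]^4-

[CrCl2(NCS)(OH)3]^4-: Summing ligand charges against the −4 overall charge gives an oxidation state of +2 for chromium. Chromium is a group-6 element; Cr(II) is therefore d⁴. Chloride, hydroxide, and isothiocyanate are weak-field ligands for a first-row metal, so the complex is high-spin. The t₂g³e_g¹ (high-spin) configuration has an unevenly filled e_g set; the Jahn–Teller theorem predicts a tetragonal distortion (typically axial elongation) to lift the degeneracy.
[CdF(py)5]^+: Each fluoride is −1; pyridine is neutral; balancing the +1 overall charge requires Cd(II). Group 12 minus oxidation state 2 gives a d¹⁰ configuration. The d¹⁰ configuration leaves the e_g set evenly filled (or empty) — no strong Jahn–Teller driving force.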